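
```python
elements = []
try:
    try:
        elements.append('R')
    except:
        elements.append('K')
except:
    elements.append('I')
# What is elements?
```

Step-by-step execution trace:
1. Inner try: `elements.append('R')` → elements = ['R']. No exception raised.
2. Inner `except` is skipped.
3. Inner try completes normally; outer `except` is skipped.
Result: ['R']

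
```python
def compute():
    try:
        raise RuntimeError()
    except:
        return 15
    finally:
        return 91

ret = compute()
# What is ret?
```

Step-by-step execution trace:
1. `compute()` enters try: `raise RuntimeError()` raises RuntimeError.
2. bare `except` matches → `return 15` sets pending return value 15.
3. Before returning, `finally: return 91` runs and overrides the pending return.
4. compute() returns 91 → ret = 91.
Result: 91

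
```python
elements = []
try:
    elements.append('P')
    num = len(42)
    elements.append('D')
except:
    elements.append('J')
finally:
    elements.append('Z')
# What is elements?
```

Step-by-step execution trace:
1. try: `elements.append('P')` → elements = ['P'].
2. `num = len(42)` raises TypeError; `elements.append('D')` is not reached.
3. bare `except` matches → `elements.append('J')` → elements = ['P', 'J'].
4. finally always runs: `elements.append('Z')` → elements = ['P', 'J', 'Z'].
Result: ['P', 'J', 'Z']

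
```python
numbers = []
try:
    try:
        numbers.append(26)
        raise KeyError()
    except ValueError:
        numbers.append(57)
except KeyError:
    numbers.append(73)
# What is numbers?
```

Step-by-step execution trace:
1. Inner try: `numbers.append(26)` → numbers = [26].
2. `raise KeyError()` raises KeyError.
3. Inner `except ValueError` does not match KeyError; exception propagates to outer try.
4. Outer `except KeyError` matches → `numbers.append(73)` → numbers = [26, 73].
Result: [26, 73]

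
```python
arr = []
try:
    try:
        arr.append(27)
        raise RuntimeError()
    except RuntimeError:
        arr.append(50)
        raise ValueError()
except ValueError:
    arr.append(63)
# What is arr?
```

Step-by-step execution trace:
1. Inner try: `arr.append(27)` → arr = [27].
2. `raise RuntimeError()` raises RuntimeError.
3. Inner `except RuntimeError` matches → `arr.append(50)` → arr = [27, 50].
4. `raise ValueError()` raises ValueError; propagates to outer try.
5. Outer `except ValueError` matches → `arr.append(63)` → arr = [27, 50, 63].
Result: [27, 50, 63]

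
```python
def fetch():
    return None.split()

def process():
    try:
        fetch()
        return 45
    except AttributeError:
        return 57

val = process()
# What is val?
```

Step-by-step execution trace:
1. `process()` calls `fetch()`.
2. `fetch()` evaluates `None.split()`, which raises AttributeError; it propagates to the caller.
3. `return 45` is not reached.
4. `except AttributeError` in process matches → returns 57.
5. val = 57.
Result: 57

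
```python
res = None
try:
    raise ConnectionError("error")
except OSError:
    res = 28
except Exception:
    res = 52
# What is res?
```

Step-by-step execution trace:
1. `raise ConnectionError(...)` raises ConnectionError.
2. `except OSError` matches (ConnectionError is a subclass of OSError) → res = 28.
3. `except Exception` is not reached.
Result: 28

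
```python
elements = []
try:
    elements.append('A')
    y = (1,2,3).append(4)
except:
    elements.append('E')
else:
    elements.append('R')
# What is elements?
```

Step-by-step execution trace:
1. try: `elements.append('A')` → elements = ['A'].
2. `y = (1,2,3).append(4)` raises AttributeError.
3. bare `except` matches → `elements.append('E')` → elements = ['A', 'E'].
4. `else` is skipped (an exception was raised).
Result: ['A', 'E']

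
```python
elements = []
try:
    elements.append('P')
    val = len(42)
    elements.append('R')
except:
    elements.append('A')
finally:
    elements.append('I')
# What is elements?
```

Step-by-step execution trace:
1. try: `elements.append('P')` → elements = ['P'].
2. `val = len(42)` raises TypeError; `elements.append('R')` is not reached.
3. bare `except` matches → `elements.append('A')` → elements = ['P', 'A'].
4. finally always runs: `elements.append('I')` → elements = ['P', 'A', 'I'].
Result: ['P', 'A', 'I']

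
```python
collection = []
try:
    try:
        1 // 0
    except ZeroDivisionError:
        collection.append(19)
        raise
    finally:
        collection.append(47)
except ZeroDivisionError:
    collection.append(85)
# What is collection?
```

Step-by-step execution trace:
1. Inner try: `1 // 0` raises ZeroDivisionError.
2. Inner `except ZeroDivisionError` matches → `collection.append(19)` → collection = [19].
3. bare `raise` re-raises ZeroDivisionError.
4. Inner `finally` runs during unwinding: `collection.append(47)` → collection = [19, 47].
5. Outer `except ZeroDivisionError` matches → `collection.append(85)` → collection = [19, 47, 85].
Result: [19, 47, 85]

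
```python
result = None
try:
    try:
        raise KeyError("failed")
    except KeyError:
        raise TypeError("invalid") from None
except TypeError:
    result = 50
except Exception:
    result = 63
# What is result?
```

Step-by-step execution trace:
1. Inner try raises KeyError; inner `except KeyError` catches it.
2. `raise TypeError(...) from None` raises TypeError (from None suppresses __context__, but the active exception is still TypeError).
3. Outer `except TypeError` matches → result = 50.
4. `except Exception` is not reached.
Result: 50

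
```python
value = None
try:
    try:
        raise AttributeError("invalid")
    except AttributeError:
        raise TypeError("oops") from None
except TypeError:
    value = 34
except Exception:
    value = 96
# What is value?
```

Step-by-step execution trace:
1. Inner try raises AttributeError; inner `except AttributeError` catches it.
2. `raise TypeError(...) from None` raises TypeError (from None suppresses __context__, but the active exception is still TypeError).
3. Outer `except TypeError` matches → value = 34.
4. `except Exception` is not reached.
Result: 34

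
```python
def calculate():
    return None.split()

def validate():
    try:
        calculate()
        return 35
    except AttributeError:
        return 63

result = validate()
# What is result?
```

Step-by-step execution trace:
1. `validate()` calls `calculate()`.
2. `calculate()` evaluates `None.split()`, which raises AttributeError; it propagates to the caller.
3. `return 35` is not reached.
4. `except AttributeError` in validate matches → returns 63.
5. result = 63.
Result: 63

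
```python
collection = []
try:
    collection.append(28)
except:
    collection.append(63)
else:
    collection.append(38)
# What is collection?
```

Step-by-step execution trace:
1. try: `collection.append(28)` → collection = [28]. No exception raised.
2. `except` is skipped.
3. `else` runs (try completed without exception): `collection.append(38)` → collection = [28, 38].
Result: [28, 38]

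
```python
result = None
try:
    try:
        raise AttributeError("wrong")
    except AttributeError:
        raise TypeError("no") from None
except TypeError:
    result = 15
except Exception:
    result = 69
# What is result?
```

Step-by-step execution trace:
1. Inner try raises AttributeError; inner `except AttributeError` catches it.
2. `raise TypeError(...) from None` raises TypeError (from None suppresses __context__, but the active exception is still TypeError).
3. Outer `except TypeError` matches → result = 15.
4. `except Exception` is not reached.
Result: 15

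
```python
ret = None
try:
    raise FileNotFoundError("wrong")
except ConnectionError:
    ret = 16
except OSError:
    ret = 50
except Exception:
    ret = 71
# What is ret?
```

Step-by-step execution trace:
1. `raise FileNotFoundError(...)` raises FileNotFoundError.
2. `except ConnectionError` does not match (FileNotFoundError is not a subclass of ConnectionError); skipped.
3. `except OSError` matches (FileNotFoundError is a subclass of OSError) → ret = 50.
4. `except Exception` is not reached.
Result: 50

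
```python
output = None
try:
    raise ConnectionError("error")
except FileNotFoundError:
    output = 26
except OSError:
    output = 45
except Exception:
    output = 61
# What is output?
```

Step-by-step execution trace:
1. `raise ConnectionError(...)` raises ConnectionError.
2. `except FileNotFoundError` does not match (ConnectionError is not a subclass of FileNotFoundError); skipped.
3. `except OSError` matches (ConnectionError is a subclass of OSError) → output = 45.
4. `except Exception` is not reached.
Result: 45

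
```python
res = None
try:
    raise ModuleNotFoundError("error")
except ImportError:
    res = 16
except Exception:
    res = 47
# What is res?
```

Step-by-step execution trace:
1. `raise ModuleNotFoundError(...)` raises ModuleNotFoundError.
2. `except ImportError` matches (ModuleNotFoundError is a subclass of ImportError) → res = 16.
3. `except Exception` is not reached.
Result: 16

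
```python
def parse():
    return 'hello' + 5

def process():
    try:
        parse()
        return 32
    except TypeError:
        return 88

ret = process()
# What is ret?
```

Step-by-step execution trace:
1. `process()` calls `parse()`.
2. `parse()` evaluates `'hello' + 5`, which raises TypeError; it propagates to the caller.
3. `return 32` is not reached.
4. `except TypeError` in process matches → returns 88.
5. ret = 88.
Result: 88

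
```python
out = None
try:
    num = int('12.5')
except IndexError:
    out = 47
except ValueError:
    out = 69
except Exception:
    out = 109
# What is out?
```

Step-by-step execution trace:
1. `num = int('12.5')` raises ValueError.
2. `except IndexError` does not match ValueError; skipped.
3. `except ValueError` matches → out = 69.
4. Remaining except clauses are skipped.
Result: 69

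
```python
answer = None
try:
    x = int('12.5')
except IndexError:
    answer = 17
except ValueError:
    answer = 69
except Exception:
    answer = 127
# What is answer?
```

Step-by-step execution trace:
1. `x = int('12.5')` raises ValueError.
2. `except IndexError` does not match ValueError; skipped.
3. `except ValueError` matches → answer = 69.
4. Remaining except clauses are skipped.
Result: 69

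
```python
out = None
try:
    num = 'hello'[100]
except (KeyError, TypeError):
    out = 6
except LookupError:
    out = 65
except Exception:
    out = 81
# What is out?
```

Step-by-step execution trace:
1. `num = 'hello'[100]` raises IndexError.
2. `except (KeyError, TypeError)` does not match IndexError; skipped.
3. `except LookupError` matches (IndexError is a subclass of LookupError) → out = 65.
4. `except Exception` is not reached.
Result: 65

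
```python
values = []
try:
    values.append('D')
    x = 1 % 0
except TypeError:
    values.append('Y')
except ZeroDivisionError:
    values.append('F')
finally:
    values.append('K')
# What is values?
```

Step-by-step execution trace:
1. try: `values.append('D')` → values = ['D'].
2. `x = 1 % 0` raises ZeroDivisionError.
3. `except TypeError` does not match ZeroDivisionError; skipped.
4. `except ZeroDivisionError` matches → `values.append('F')` → values = ['D', 'F'].
5. finally always runs: `values.append('K')` → values = ['D', 'F', 'K'].
Result: ['D', 'F', 'K']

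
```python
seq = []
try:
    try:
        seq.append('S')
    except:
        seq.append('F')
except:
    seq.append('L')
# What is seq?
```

Step-by-step execution trace:
1. Inner try: `seq.append('S')` → seq = ['S']. No exception raised.
2. Inner `except` is skipped.
3. Inner try completes normally; outer `except` is skipped.
Result: ['S']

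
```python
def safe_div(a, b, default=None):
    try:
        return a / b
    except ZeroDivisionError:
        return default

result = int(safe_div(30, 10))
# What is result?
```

Step-by-step execution trace:
1. `safe_div(30, 10)` enters try: `return 30 / 10` → returns 3.0. No exception raised.
2. `except ZeroDivisionError` is skipped.
3. `int(3.0)` → 3 → result = 3.
Result: 3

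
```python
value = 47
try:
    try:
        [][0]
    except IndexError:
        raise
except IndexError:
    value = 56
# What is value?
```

Step-by-step execution trace:
1. Inner try: `[][0]` raises IndexError.
2. Inner `except IndexError` matches; bare `raise` re-raises the same IndexError.
3. Outer `except IndexError` matches → value = 56.
Result: 56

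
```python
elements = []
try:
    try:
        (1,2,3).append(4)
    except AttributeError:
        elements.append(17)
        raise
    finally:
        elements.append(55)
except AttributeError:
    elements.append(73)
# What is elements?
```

Step-by-step execution trace:
1. Inner try: `(1,2,3).append(4)` raises AttributeError.
2. Inner `except AttributeError` matches → `elements.append(17)` → elements = [17].
3. bare `raise` re-raises AttributeError.
4. Inner `finally` runs during unwinding: `elements.append(55)` → elements = [17, 55].
5. Outer `except AttributeError` matches → `elements.append(73)` → elements = [17, 55, 73].
Result: [17, 55, 73]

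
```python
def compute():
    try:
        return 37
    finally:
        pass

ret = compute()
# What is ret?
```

Step-by-step execution trace:
1. `compute()` enters try: `return 37` sets pending return value 37.
2. Before returning, `finally: pass` runs (no effect).
3. compute() returns 37 → ret = 37.
Result: 37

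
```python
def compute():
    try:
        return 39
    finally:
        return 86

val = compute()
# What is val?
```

Step-by-step execution trace:
1. `compute()` enters try: `return 39` sets pending return value 39.
2. Before returning, `finally: return 86` runs and overrides the pending return.
3. compute() returns 86 → val = 86.
Result: 86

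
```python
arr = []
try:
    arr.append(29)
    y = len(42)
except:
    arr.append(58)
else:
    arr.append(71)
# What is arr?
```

Step-by-step execution trace:
1. try: `arr.append(29)` → arr = [29].
2. `y = len(42)` raises TypeError.
3. bare `except` matches → `arr.append(58)` → arr = [29, 58].
4. `else` is skipped (an exception was raised).
Result: [29, 58]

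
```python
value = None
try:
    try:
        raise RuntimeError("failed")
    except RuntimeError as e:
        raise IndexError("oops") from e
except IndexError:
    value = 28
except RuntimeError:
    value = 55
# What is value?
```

Step-by-step execution trace:
1. Inner try raises RuntimeError; inner `except RuntimeError as e` catches it.
2. `raise IndexError(...) from e` raises IndexError (RuntimeError is attached as __cause__, but only IndexError is active).
3. Outer `except IndexError` matches → value = 28.
4. `except RuntimeError` is not reached.
Result: 28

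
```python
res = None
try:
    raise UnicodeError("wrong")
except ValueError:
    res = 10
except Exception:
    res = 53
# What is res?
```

Step-by-step execution trace:
1. `raise UnicodeError(...)` raises UnicodeError.
2. `except ValueError` matches (UnicodeError is a subclass of ValueError) → res = 10.
3. `except Exception` is not reached.
Result: 10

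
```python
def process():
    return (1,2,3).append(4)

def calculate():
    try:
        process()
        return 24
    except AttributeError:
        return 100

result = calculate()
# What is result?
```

Step-by-step execution trace:
1. `calculate()` calls `process()`.
2. `process()` evaluates `(1,2,3).append(4)`, which raises AttributeError; it propagates to the caller.
3. `return 24` is not reached.
4. `except AttributeError` in calculate matches → returns 100.
5. result = 100.
Result: 100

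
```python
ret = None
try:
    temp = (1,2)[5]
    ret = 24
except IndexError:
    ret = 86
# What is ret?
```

Step-by-step execution trace:
1. `temp = (1,2)[5]` raises IndexError.
2. `ret = 24` is not reached.
3. `except IndexError` matches → ret = 86.
Result: 86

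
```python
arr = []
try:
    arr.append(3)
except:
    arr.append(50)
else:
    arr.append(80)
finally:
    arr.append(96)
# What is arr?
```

Step-by-step execution trace:
1. try: `arr.append(3)` → arr = [3]. No exception raised.
2. `except` is skipped.
3. `else` runs: `arr.append(80)` → arr = [3, 80].
4. `finally` always runs: `arr.append(96)` → arr = [3, 80, 96].
Result: [3, 80, 96]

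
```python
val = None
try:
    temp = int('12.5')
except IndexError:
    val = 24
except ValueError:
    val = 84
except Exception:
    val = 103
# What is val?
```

Step-by-step execution trace:
1. `temp = int('12.5')` raises ValueError.
2. `except IndexError` does not match ValueError; skipped.
3. `except ValueError` matches → val = 84.
4. Remaining except clauses are skipped.
Result: 84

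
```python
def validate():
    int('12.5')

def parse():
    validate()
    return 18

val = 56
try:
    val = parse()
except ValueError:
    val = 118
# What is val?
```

Step-by-step execution trace:
1. val starts at 56.
2. try: `parse()` calls `validate()`.
3. `validate()` evaluates `int('12.5')`, which raises ValueError; it propagates through parse (uncaught).
4. `return 18` in parse is not reached; the assignment to val does not complete.
5. `except ValueError` matches → val = 118.
Result: 118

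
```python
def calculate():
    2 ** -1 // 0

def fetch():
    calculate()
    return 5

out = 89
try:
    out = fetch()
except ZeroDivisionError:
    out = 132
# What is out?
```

Step-by-step execution trace:
1. out starts at 89.
2. try: `fetch()` calls `calculate()`.
3. `calculate()` evaluates `2 ** -1 // 0`, which raises ZeroDivisionError; it propagates through fetch (uncaught).
4. `return 5` in fetch is not reached; the assignment to out does not complete.
5. `except ZeroDivisionError` matches → out = 132.
Result: 132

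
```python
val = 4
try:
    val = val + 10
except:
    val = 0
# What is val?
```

Step-by-step execution trace:
1. val starts at 4.
2. try: `val = val + 10` → val = 14. No exception raised.
3. `except` is skipped.
Result: 14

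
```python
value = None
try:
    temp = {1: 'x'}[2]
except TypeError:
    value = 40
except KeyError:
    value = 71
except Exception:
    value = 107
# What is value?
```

Step-by-step execution trace:
1. `temp = {1: 'x'}[2]` raises KeyError.
2. `except TypeError` does not match KeyError; skipped.
3. `except KeyError` matches → value = 71.
4. Remaining except clauses are skipped.
Result: 71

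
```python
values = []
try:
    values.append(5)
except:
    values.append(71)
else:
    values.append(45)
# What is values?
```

Step-by-step execution trace:
1. try: `values.append(5)` → values = [5]. No exception raised.
2. `except` is skipped.
3. `else` runs (try completed without exception): `values.append(45)` → values = [5, 45].
Result: [5, 45]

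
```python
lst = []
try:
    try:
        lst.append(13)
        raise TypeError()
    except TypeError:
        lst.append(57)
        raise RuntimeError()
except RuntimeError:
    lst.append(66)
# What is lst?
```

Step-by-step execution trace:
1. Inner try: `lst.append(13)` → lst = [13].
2. `raise TypeError()` raises TypeError.
3. Inner `except TypeError` matches → `lst.append(57)` → lst = [13, 57].
4. `raise RuntimeError()` raises RuntimeError; propagates to outer try.
5. Outer `except RuntimeError` matches → `lst.append(66)` → lst = [13, 57, 66].
Result: [13, 57, 66]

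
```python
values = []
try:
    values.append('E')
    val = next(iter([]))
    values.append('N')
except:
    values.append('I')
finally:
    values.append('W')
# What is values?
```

Step-by-step execution trace:
1. try: `values.append('E')` → values = ['E'].
2. `val = next(iter([]))` raises StopIteration; `values.append('N')` is not reached.
3. bare `except` matches → `values.append('I')` → values = ['E', 'I'].
4. finally always runs: `values.append('W')` → values = ['E', 'I', 'W'].
Result: ['E', 'I', 'W']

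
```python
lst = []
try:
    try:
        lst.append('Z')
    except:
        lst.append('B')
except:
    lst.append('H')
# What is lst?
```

Step-by-step execution trace:
1. Inner try: `lst.append('Z')` → lst = ['Z']. No exception raised.
2. Inner `except` is skipped.
3. Inner try completes normally; outer `except` is skipped.
Result: ['Z']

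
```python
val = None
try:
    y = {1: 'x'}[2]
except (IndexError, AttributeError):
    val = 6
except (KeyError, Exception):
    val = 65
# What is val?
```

Step-by-step execution trace:
1. `y = {1: 'x'}[2]` raises KeyError.
2. `except (IndexError, AttributeError)` does not match KeyError; skipped.
3. `except (KeyError, Exception)` matches (KeyError is in the tuple) → val = 65.
Result: 65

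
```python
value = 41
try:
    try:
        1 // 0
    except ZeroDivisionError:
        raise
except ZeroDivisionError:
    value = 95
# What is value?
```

Step-by-step execution trace:
1. Inner try: `1 // 0` raises ZeroDivisionError.
2. Inner `except ZeroDivisionError` matches; bare `raise` re-raises the same ZeroDivisionError.
3. Outer `except ZeroDivisionError` matches → value = 95.
Result: 95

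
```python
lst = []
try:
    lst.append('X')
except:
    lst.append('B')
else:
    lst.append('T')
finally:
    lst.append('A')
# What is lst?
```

Step-by-step execution trace:
1. try: `lst.append('X')` → lst = ['X']. No exception raised.
2. `except` is skipped.
3. `else` runs: `lst.append('T')` → lst = ['X', 'T'].
4. `finally` always runs: `lst.append('A')` → lst = ['X', 'T', 'A'].
Result: ['X', 'T', 'A']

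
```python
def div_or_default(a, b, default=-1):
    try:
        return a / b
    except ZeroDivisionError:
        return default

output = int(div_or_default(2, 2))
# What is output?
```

Step-by-step execution trace:
1. `div_or_default(2, 2)` enters try: `return 2 / 2` → returns 1.0. No exception raised.
2. `except ZeroDivisionError` is skipped.
3. `int(1.0)` → 1 → output = 1.
Result: 1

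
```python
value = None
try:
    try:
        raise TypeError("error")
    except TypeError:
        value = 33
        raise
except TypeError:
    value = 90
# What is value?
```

Step-by-step execution trace:
1. Inner try: `raise TypeError("error")` raises TypeError.
2. Inner `except TypeError` matches → value = 33.
3. bare `raise` re-raises the same TypeError.
4. Outer `except TypeError` matches → value = 90.
Result: 90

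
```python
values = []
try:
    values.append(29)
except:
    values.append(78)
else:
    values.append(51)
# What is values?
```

Step-by-step execution trace:
1. try: `values.append(29)` → values = [29]. No exception raised.
2. `except` is skipped.
3. `else` runs (try completed without exception): `values.append(51)` → values = [29, 51].
Result: [29, 51]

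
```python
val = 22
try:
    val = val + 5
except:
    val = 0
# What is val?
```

Step-by-step execution trace:
1. val starts at 22.
2. try: `val = val + 5` → val = 27. No exception raised.
3. `except` is skipped.
Result: 27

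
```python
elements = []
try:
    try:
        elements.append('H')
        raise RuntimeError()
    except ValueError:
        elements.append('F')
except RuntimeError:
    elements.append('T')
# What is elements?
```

Step-by-step execution trace:
1. Inner try: `elements.append('H')` → elements = ['H'].
2. `raise RuntimeError()` raises RuntimeError.
3. Inner `except ValueError` does not match RuntimeError; exception propagates to outer try.
4. Outer `except RuntimeError` matches → `elements.append('T')` → elements = ['H', 'T'].
Result: ['H', 'T']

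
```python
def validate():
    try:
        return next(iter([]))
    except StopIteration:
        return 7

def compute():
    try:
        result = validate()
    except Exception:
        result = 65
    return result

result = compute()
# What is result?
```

Step-by-step execution trace:
1. `compute()` calls `validate()`.
2. In validate: `next(iter([]))` raises StopIteration; `except StopIteration` catches it → returns 7.
3. In compute: `result = validate()` → result = 7. No exception reaches compute.
4. `except Exception` is skipped; compute returns 7.
5. result = 7.
Result: 7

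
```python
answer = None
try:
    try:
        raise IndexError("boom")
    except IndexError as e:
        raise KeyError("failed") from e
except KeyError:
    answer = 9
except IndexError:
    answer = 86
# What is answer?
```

Step-by-step execution trace:
1. Inner try raises IndexError; inner `except IndexError as e` catches it.
2. `raise KeyError(...) from e` raises KeyError (IndexError is attached as __cause__, but only KeyError is active).
3. Outer `except KeyError` matches → answer = 9.
4. `except IndexError` is not reached.
Result: 9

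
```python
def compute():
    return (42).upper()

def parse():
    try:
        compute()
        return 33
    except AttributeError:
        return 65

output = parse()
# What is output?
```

Step-by-step execution trace:
1. `parse()` calls `compute()`.
2. `compute()` evaluates `(42).upper()`, which raises AttributeError; it propagates to the caller.
3. `return 33` is not reached.
4. `except AttributeError` in parse matches → returns 65.
5. output = 65.
Result: 65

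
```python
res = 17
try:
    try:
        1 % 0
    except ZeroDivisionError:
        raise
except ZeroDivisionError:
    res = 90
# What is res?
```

Step-by-step execution trace:
1. Inner try: `1 % 0` raises ZeroDivisionError.
2. Inner `except ZeroDivisionError` matches; bare `raise` re-raises the same ZeroDivisionError.
3. Outer `except ZeroDivisionError` matches → res = 90.
Result: 90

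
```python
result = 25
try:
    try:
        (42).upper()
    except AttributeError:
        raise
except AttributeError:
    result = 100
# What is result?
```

Step-by-step execution trace:
1. Inner try: `(42).upper()` raises AttributeError.
2. Inner `except AttributeError` matches; bare `raise` re-raises the same AttributeError.
3. Outer `except AttributeError` matches → result = 100.
Result: 100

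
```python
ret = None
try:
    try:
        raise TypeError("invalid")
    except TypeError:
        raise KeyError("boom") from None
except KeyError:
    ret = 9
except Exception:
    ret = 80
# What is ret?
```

Step-by-step execution trace:
1. Inner try raises TypeError; inner `except TypeError` catches it.
2. `raise KeyError(...) from None` raises KeyError (from None suppresses __context__, but the active exception is still KeyError).
3. Outer `except KeyError` matches → ret = 9.
4. `except Exception` is not reached.
Result: 9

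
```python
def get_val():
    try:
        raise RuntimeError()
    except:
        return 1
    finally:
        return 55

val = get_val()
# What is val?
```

Step-by-step execution trace:
1. `get_val()` enters try: `raise RuntimeError()` raises RuntimeError.
2. bare `except` matches → `return 1` sets pending return value 1.
3. Before returning, `finally: return 55` runs and overrides the pending return.
4. get_val() returns 55 → val = 55.
Result: 55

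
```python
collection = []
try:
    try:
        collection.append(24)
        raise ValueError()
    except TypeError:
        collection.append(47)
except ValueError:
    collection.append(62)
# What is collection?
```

Step-by-step execution trace:
1. Inner try: `collection.append(24)` → collection = [24].
2. `raise ValueError()` raises ValueError.
3. Inner `except TypeError` does not match ValueError; exception propagates to outer try.
4. Outer `except ValueError` matches → `collection.append(62)` → collection = [24, 62].
Result: [24, 62]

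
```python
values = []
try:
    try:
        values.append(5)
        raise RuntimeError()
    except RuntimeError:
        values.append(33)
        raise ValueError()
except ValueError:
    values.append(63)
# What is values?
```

Step-by-step execution trace:
1. Inner try: `values.append(5)` → values = [5].
2. `raise RuntimeError()` raises RuntimeError.
3. Inner `except RuntimeError` matches → `values.append(33)` → values = [5, 33].
4. `raise ValueError()` raises ValueError; propagates to outer try.
5. Outer `except ValueError` matches → `values.append(63)` → values = [5, 33, 63].
Result: [5, 33, 63]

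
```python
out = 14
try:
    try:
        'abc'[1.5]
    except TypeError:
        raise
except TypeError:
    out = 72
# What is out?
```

Step-by-step execution trace:
1. Inner try: `'abc'[1.5]` raises TypeError.
2. Inner `except TypeError` matches; bare `raise` re-raises the same TypeError.
3. Outer `except TypeError` matches → out = 72.
Result: 72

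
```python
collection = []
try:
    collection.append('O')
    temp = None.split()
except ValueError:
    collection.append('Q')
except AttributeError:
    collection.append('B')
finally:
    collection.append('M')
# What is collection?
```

Step-by-step execution trace:
1. try: `collection.append('O')` → collection = ['O'].
2. `temp = None.split()` raises AttributeError.
3. `except ValueError` does not match AttributeError; skipped.
4. `except AttributeError` matches → `collection.append('B')` → collection = ['O', 'B'].
5. finally always runs: `collection.append('M')` → collection = ['O', 'B', 'M'].
Result: ['O', 'B', 'M']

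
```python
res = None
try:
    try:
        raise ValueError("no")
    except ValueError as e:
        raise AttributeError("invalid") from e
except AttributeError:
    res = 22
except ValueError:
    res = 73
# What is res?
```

Step-by-step execution trace:
1. Inner try raises ValueError; inner `except ValueError as e` catches it.
2. `raise AttributeError(...) from e` raises AttributeError (ValueError is attached as __cause__, but only AttributeError is active).
3. Outer `except AttributeError` matches → res = 22.
4. `except ValueError` is not reached.
Result: 22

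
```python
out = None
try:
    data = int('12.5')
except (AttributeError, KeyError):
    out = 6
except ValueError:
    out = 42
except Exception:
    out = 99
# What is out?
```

Step-by-step execution trace:
1. `data = int('12.5')` raises ValueError.
2. `except (AttributeError, KeyError)` does not match ValueError; skipped.
3. `except ValueError` matches (exact type match) → out = 42.
4. `except Exception` is not reached.
Result: 42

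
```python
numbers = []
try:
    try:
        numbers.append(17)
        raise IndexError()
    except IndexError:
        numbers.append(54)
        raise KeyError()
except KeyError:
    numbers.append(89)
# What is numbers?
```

Step-by-step execution trace:
1. Inner try: `numbers.append(17)` → numbers = [17].
2. `raise IndexError()` raises IndexError.
3. Inner `except IndexError` matches → `numbers.append(54)` → numbers = [17, 54].
4. `raise KeyError()` raises KeyError; propagates to outer try.
5. Outer `except KeyError` matches → `numbers.append(89)` → numbers = [17, 54, 89].
Result: [17, 54, 89]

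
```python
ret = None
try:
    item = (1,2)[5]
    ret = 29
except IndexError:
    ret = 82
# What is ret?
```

Step-by-step execution trace:
1. `item = (1,2)[5]` raises IndexError.
2. `ret = 29` is not reached.
3. `except IndexError` matches → ret = 82.
Result: 82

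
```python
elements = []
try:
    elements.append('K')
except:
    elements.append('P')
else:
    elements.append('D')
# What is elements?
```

Step-by-step execution trace:
1. try: `elements.append('K')` → elements = ['K']. No exception raised.
2. `except` is skipped.
3. `else` runs (try completed without exception): `elements.append('D')` → elements = ['K', 'D'].
Result: ['K', 'D']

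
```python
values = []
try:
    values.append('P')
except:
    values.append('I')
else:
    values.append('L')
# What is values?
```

Step-by-step execution trace:
1. try: `values.append('P')` → values = ['P']. No exception raised.
2. `except` is skipped.
3. `else` runs (try completed without exception): `values.append('L')` → values = ['P', 'L'].
Result: ['P', 'L']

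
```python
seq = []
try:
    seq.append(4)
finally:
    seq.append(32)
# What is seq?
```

Step-by-step execution trace:
1. try: `seq.append(4)` → seq = [4].
2. The try body completes without raising.
3. finally always runs: `seq.append(32)` → seq = [4, 32].
Result: [4, 32]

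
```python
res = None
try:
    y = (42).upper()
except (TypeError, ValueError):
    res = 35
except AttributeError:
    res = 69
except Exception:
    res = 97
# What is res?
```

Step-by-step execution trace:
1. `y = (42).upper()` raises AttributeError.
2. `except (TypeError, ValueError)` does not match AttributeError; skipped.
3. `except AttributeError` matches (exact type match) → res = 69.
4. `except Exception` is not reached.
Result: 69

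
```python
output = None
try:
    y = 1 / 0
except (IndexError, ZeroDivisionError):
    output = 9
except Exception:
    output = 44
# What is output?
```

Step-by-step execution trace:
1. `y = 1 / 0` raises ZeroDivisionError.
2. `except (IndexError, ZeroDivisionError)` matches (ZeroDivisionError is in the tuple) → output = 9.
3. `except Exception` is not reached.
Result: 9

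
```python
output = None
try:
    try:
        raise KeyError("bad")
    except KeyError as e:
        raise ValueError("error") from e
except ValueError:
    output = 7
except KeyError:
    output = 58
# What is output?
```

Step-by-step execution trace:
1. Inner try raises KeyError; inner `except KeyError as e` catches it.
2. `raise ValueError(...) from e` raises ValueError (KeyError is attached as __cause__, but only ValueError is active).
3. Outer `except ValueError` matches → output = 7.
4. `except KeyError` is not reached.
Result: 7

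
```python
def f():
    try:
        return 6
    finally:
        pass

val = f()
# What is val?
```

Step-by-step execution trace:
1. `f()` enters try: `return 6` sets pending return value 6.
2. Before returning, `finally: pass` runs (no effect).
3. f() returns 6 → val = 6.
Result: 6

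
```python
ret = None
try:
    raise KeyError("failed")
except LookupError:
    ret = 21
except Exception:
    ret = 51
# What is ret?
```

Step-by-step execution trace:
1. `raise KeyError(...)` raises KeyError.
2. `except LookupError` matches (KeyError is a subclass of LookupError) → ret = 21.
3. `except Exception` is not reached.
Result: 21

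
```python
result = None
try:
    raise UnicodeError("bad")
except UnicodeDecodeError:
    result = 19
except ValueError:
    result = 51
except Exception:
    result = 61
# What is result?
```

Step-by-step execution trace:
1. `raise UnicodeError(...)` raises UnicodeError.
2. `except UnicodeDecodeError` does not match (UnicodeError is not a subclass of UnicodeDecodeError); skipped.
3. `except ValueError` matches (UnicodeError is a subclass of ValueError) → result = 51.
4. `except Exception` is not reached.
Result: 51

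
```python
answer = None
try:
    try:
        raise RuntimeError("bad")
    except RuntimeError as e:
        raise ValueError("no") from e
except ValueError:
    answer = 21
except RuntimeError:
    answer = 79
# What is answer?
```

Step-by-step execution trace:
1. Inner try raises RuntimeError; inner `except RuntimeError as e` catches it.
2. `raise ValueError(...) from e` raises ValueError (RuntimeError is attached as __cause__, but only ValueError is active).
3. Outer `except ValueError` matches → answer = 21.
4. `except RuntimeError` is not reached.
Result: 21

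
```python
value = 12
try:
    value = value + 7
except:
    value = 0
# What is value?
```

Step-by-step execution trace:
1. value starts at 12.
2. try: `value = value + 7` → value = 19. No exception raised.
3. `except` is skipped.
Result: 19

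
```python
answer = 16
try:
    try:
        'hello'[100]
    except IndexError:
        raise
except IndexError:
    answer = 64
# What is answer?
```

Step-by-step execution trace:
1. Inner try: `'hello'[100]` raises IndexError.
2. Inner `except IndexError` matches; bare `raise` re-raises the same IndexError.
3. Outer `except IndexError` matches → answer = 64.
Result: 64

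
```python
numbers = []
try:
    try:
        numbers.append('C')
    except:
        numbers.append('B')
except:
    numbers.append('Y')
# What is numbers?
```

Step-by-step execution trace:
1. Inner try: `numbers.append('C')` → numbers = ['C']. No exception raised.
2. Inner `except` is skipped.
3. Inner try completes normally; outer `except` is skipped.
Result: ['C']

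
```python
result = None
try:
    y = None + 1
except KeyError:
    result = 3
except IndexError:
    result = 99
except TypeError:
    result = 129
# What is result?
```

Step-by-step execution trace:
1. `y = None + 1` raises TypeError.
2. `except KeyError` does not match TypeError; skipped.
3. `except IndexError` does not match TypeError; skipped.
4. `except TypeError` matches → result = 129.
Result: 129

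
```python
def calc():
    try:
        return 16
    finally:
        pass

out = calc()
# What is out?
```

Step-by-step execution trace:
1. `calc()` enters try: `return 16` sets pending return value 16.
2. Before returning, `finally: pass` runs (no effect).
3. calc() returns 16 → out = 16.
Result: 16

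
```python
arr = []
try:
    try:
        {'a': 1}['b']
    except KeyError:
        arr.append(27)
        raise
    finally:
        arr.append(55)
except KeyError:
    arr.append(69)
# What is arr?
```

Step-by-step execution trace:
1. Inner try: `{'a': 1}['b']` raises KeyError.
2. Inner `except KeyError` matches → `arr.append(27)` → arr = [27].
3. bare `raise` re-raises KeyError.
4. Inner `finally` runs during unwinding: `arr.append(55)` → arr = [27, 55].
5. Outer `except KeyError` matches → `arr.append(69)` → arr = [27, 55, 69].
Result: [27, 55, 69]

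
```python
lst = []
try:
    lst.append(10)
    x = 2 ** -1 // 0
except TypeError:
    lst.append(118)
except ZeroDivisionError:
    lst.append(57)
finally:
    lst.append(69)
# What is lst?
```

Step-by-step execution trace:
1. try: `lst.append(10)` → lst = [10].
2. `x = 2 ** -1 // 0` raises ZeroDivisionError.
3. `except TypeError` does not match ZeroDivisionError; skipped.
4. `except ZeroDivisionError` matches → `lst.append(57)` → lst = [10, 57].
5. finally always runs: `lst.append(69)` → lst = [10, 57, 69].
Result: [10, 57, 69]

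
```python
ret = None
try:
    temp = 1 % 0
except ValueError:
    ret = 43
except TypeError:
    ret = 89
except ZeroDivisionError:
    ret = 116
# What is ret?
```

Step-by-step execution trace:
1. `temp = 1 % 0` raises ZeroDivisionError.
2. `except ValueError` does not match ZeroDivisionError; skipped.
3. `except TypeError` does not match ZeroDivisionError; skipped.
4. `except ZeroDivisionError` matches → ret = 116.
Result: 116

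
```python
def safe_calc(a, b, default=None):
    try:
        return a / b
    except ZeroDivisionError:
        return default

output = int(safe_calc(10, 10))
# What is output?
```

Step-by-step execution trace:
1. `safe_calc(10, 10)` enters try: `return 10 / 10` → returns 1.0. No exception raised.
2. `except ZeroDivisionError` is skipped.
3. `int(1.0)` → 1 → output = 1.
Result: 1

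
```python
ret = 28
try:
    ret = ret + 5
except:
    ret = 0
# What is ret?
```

Step-by-step execution trace:
1. ret starts at 28.
2. try: `ret = ret + 5` → ret = 33. No exception raised.
3. `except` is skipped.
Result: 33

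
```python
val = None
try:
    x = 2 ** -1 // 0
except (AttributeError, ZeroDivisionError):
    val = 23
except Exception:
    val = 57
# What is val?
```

Step-by-step execution trace:
1. `x = 2 ** -1 // 0` raises ZeroDivisionError.
2. `except (AttributeError, ZeroDivisionError)` matches (ZeroDivisionError is in the tuple) → val = 23.
3. `except Exception` is not reached.
Result: 23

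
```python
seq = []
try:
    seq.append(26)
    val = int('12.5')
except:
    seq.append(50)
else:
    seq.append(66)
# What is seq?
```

Step-by-step execution trace:
1. try: `seq.append(26)` → seq = [26].
2. `val = int('12.5')` raises ValueError.
3. bare `except` matches → `seq.append(50)` → seq = [26, 50].
4. `else` is skipped (an exception was raised).
Result: [26, 50]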